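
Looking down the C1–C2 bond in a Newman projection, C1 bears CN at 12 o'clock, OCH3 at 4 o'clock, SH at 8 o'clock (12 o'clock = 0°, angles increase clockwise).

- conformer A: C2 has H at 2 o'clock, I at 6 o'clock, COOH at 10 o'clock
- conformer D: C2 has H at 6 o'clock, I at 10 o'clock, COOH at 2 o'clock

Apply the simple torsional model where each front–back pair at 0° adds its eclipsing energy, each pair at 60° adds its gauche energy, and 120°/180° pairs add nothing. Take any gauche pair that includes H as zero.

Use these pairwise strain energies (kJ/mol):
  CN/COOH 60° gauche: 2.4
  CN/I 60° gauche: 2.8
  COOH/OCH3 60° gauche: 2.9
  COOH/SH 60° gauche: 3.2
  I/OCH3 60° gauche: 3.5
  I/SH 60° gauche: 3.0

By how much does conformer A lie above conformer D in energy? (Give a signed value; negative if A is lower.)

A (staggered): CN–COOH gauche, OCH3–I gauche, SH–I gauche, SH–COOH gauche; 2.4 + 3.5 + 3.0 + 3.2 = 12.1 kJ/mol.
D (staggered): CN–I gauche, CN–COOH gauche, OCH3–COOH gauche, SH–I gauche; 2.8 + 2.4 + 2.9 + 3.0 = 11.1 kJ/mol.
E(A) − E(D) = 12.1 − 11.1 = +1.0 kJ/mol.

+1.0 kJ/mol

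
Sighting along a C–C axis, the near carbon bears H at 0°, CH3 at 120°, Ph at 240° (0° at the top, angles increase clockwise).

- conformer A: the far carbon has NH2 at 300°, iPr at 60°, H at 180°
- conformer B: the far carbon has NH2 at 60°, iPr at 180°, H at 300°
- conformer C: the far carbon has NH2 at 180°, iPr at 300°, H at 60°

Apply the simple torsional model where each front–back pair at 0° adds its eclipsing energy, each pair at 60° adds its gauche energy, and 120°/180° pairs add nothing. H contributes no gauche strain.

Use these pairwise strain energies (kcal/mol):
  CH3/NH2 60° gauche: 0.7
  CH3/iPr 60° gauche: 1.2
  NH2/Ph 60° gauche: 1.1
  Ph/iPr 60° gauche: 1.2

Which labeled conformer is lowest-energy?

A (staggered): CH3–iPr gauche, Ph–NH2 gauche; 1.2 + 1.1 = 2.3 kcal/mol.
B (staggered): CH3–NH2 gauche, CH3–iPr gauche, Ph–iPr gauche; 0.7 + 1.2 + 1.2 = 3.1 kcal/mol.
C (staggered): CH3–NH2 gauche, Ph–NH2 gauche, Ph–iPr gauche; 0.7 + 1.1 + 1.2 = 3.0 kcal/mol.
A has the lowest total (2.3 kcal/mol).

A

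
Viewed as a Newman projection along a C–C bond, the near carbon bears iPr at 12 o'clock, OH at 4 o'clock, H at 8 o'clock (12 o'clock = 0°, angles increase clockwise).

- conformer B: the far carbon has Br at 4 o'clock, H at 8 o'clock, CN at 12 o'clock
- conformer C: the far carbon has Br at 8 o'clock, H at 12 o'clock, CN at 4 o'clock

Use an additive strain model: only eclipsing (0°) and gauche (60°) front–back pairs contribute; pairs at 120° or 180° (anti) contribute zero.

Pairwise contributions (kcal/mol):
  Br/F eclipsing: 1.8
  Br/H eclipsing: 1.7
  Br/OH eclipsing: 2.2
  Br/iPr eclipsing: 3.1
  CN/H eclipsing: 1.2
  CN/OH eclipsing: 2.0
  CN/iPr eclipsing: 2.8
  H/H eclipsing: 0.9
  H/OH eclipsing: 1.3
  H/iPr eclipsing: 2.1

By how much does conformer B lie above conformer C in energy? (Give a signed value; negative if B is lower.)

B (eclipsed): iPr–CN eclipsed, OH–Br eclipsed, H–H eclipsed; 2.8 + 2.2 + 0.9 = 5.9 kcal/mol.
C (eclipsed): iPr–H eclipsed, OH–CN eclipsed, H–Br eclipsed; 2.1 + 2.0 + 1.7 = 5.8 kcal/mol.
E(B) − E(C) = 5.9 − 5.8 = +0.1 kcal/mol.

+0.1 kcal/mol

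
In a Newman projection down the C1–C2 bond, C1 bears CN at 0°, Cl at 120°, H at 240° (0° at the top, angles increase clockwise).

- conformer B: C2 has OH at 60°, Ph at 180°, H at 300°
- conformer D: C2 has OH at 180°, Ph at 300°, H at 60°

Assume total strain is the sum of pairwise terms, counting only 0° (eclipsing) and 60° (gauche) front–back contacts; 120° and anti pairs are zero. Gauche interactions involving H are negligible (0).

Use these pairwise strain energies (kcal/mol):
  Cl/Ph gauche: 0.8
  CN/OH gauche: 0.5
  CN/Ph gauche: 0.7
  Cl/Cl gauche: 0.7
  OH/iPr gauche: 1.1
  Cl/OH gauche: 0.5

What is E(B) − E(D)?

+0.6 kcal/mol

B (staggered): CN(0°)/OH(60°) gauche 0.5; Cl(120°)/OH(60°) gauche 0.5; Cl(120°)/Ph(180°) gauche 0.8 → 1.8 kcal/mol.
D (staggered): CN(0°)/Ph(300°) gauche 0.7; Cl(120°)/OH(180°) gauche 0.5 → 1.2 kcal/mol.
E(B) − E(D) = 1.8 − 1.2 = +0.6 kcal/mol.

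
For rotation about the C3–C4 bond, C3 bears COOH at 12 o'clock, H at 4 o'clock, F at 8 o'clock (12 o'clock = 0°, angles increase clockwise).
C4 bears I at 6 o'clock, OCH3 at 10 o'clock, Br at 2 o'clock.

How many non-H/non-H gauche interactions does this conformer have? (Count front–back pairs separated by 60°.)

4

Non-H gauche pairs: COOH(0°)/OCH3(300°); COOH(0°)/Br(60°); F(240°)/I(180°); F(240°)/OCH3(300°) — 4 interactions.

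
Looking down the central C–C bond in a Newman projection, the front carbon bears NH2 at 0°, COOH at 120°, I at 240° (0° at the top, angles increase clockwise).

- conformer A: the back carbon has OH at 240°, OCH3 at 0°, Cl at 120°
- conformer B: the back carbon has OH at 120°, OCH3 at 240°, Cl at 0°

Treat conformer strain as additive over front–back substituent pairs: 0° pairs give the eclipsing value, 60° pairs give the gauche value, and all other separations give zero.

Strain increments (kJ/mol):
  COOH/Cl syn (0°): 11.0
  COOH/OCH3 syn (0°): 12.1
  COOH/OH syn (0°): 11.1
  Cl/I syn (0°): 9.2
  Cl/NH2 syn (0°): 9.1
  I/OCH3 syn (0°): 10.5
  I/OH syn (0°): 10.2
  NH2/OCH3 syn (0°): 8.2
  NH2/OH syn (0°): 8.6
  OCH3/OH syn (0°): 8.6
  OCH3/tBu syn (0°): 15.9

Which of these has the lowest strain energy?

A (eclipsed): NH2(0°)/OCH3(0°) eclipsed 8.2; COOH(120°)/Cl(120°) eclipsed 11.0; I(240°)/OH(240°) eclipsed 10.2 → 29.4 kJ/mol.
B (eclipsed): NH2(0°)/Cl(0°) eclipsed 9.1; COOH(120°)/OH(120°) eclipsed 11.1; I(240°)/OCH3(240°) eclipsed 10.5 → 30.7 kJ/mol.
A has the lowest total (29.4 kJ/mol).

A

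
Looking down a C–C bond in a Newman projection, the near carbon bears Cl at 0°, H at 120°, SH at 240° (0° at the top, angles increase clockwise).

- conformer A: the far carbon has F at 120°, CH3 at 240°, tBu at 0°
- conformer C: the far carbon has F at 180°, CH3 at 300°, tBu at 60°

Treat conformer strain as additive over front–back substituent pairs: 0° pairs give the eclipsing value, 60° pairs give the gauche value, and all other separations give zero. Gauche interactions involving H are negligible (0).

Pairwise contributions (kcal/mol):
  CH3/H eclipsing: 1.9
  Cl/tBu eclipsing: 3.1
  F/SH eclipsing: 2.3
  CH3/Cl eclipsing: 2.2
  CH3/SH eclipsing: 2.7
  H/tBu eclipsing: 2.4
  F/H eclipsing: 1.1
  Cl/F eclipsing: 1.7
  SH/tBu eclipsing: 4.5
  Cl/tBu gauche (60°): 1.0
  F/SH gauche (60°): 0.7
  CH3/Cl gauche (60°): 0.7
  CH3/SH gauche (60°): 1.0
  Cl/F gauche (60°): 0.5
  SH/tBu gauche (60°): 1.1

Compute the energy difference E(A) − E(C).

A is eclipsed. Cl at 0° is eclipsed with tBu at 0° (3.1); H at 120° is eclipsed with F at 120° (1.1); SH at 240° is eclipsed with CH3 at 240° (2.7). Total 6.9 kcal/mol.
C is staggered. Cl at 0° is gauche with CH3 at 300° (0.7); Cl at 0° is gauche with tBu at 60° (1.0); SH at 240° is gauche with F at 180° (0.7); SH at 240° is gauche with CH3 at 300° (1.0). Total 3.4 kcal/mol.
E(A) − E(C) = 6.9 − 3.4 = +3.5 kcal/mol.

+3.5 kcal/mol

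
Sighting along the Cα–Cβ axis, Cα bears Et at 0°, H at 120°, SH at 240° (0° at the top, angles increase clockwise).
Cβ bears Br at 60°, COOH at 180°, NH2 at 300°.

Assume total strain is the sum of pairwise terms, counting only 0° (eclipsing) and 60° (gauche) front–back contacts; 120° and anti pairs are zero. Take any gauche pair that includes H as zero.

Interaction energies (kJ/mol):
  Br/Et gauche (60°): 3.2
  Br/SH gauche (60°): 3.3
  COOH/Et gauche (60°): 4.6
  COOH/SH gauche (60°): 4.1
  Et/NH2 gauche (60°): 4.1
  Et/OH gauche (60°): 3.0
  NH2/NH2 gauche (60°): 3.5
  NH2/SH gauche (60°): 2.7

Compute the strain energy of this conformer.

14.1 kJ/mol

This conformer is staggered. Et at 0° is gauche with Br at 60° (3.2); Et at 0° is gauche with NH2 at 300° (4.1); SH at 240° is gauche with COOH at 180° (4.1); SH at 240° is gauche with NH2 at 300° (2.7). Total 14.1 kJ/mol.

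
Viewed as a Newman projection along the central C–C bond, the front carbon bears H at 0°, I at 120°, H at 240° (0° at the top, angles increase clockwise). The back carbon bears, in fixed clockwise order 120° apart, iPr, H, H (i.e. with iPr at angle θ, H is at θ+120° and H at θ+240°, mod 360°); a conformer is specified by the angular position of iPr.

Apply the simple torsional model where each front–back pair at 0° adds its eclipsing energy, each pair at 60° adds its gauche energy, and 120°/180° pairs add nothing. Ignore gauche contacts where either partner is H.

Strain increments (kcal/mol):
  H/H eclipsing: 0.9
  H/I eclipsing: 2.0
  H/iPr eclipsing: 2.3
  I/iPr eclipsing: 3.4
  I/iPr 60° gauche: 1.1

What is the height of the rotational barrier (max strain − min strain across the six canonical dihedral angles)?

5.2 kcal/mol

iPr at 0° (eclipsed): H–iPr eclipsed, I–H eclipsed, H–H eclipsed; 2.3 + 2.0 + 0.9 = 5.2 kcal/mol.
iPr at 60° (staggered): I–iPr gauche; 1.1 = 1.1 kcal/mol.
iPr at 120° (eclipsed): H–H eclipsed, I–iPr eclipsed, H–H eclipsed; 0.9 + 3.4 + 0.9 = 5.2 kcal/mol.
iPr at 180° (staggered): I–iPr gauche; 1.1 = 1.1 kcal/mol.
iPr at 240° (eclipsed): H–H eclipsed, I–H eclipsed, H–iPr eclipsed; 0.9 + 2.0 + 2.3 = 5.2 kcal/mol.
iPr at 300° (staggered): no non-H gauche contacts → 0.0 kcal/mol.
Max at 0° (5.2 kcal/mol), min at 300° (0.0 kcal/mol); barrier = 5.2 kcal/mol.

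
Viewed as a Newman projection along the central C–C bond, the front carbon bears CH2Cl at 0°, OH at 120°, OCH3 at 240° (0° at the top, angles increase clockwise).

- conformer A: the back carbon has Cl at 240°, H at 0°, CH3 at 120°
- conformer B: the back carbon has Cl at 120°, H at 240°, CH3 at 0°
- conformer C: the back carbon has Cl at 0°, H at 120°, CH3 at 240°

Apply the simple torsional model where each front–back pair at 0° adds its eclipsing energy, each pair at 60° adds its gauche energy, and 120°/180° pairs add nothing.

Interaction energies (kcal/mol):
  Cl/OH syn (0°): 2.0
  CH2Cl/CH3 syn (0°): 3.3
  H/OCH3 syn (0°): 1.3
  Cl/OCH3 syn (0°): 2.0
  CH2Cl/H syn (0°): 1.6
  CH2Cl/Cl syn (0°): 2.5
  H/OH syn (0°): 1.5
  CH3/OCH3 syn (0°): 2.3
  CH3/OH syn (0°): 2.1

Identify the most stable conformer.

A

A (eclipsed): CH2Cl–H eclipsed, OH–CH3 eclipsed, OCH3–Cl eclipsed; 1.6 + 2.1 + 2.0 = 5.7 kcal/mol.
B (eclipsed): CH2Cl–CH3 eclipsed, OH–Cl eclipsed, OCH3–H eclipsed; 3.3 + 2.0 + 1.3 = 6.6 kcal/mol.
C (eclipsed): CH2Cl–Cl eclipsed, OH–H eclipsed, OCH3–CH3 eclipsed; 2.5 + 1.5 + 2.3 = 6.3 kcal/mol.
A has the lowest total (5.7 kcal/mol).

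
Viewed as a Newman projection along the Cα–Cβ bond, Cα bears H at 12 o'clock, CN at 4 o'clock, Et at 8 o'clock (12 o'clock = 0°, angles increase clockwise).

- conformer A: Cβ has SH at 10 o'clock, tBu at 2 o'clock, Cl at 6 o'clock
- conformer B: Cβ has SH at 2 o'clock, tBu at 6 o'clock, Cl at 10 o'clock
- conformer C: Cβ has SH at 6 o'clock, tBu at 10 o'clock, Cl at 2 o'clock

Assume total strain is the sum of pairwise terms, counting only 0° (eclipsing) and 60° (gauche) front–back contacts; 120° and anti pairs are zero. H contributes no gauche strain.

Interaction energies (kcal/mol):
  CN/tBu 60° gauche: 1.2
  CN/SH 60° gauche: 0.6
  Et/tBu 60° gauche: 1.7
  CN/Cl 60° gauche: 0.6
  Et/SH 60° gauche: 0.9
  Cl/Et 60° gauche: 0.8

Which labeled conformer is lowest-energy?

A is staggered. CN at 120° is gauche with tBu at 60° (1.2); CN at 120° is gauche with Cl at 180° (0.6); Et at 240° is gauche with SH at 300° (0.9); Et at 240° is gauche with Cl at 180° (0.8). Total 3.5 kcal/mol.
B is staggered. CN at 120° is gauche with SH at 60° (0.6); CN at 120° is gauche with tBu at 180° (1.2); Et at 240° is gauche with tBu at 180° (1.7); Et at 240° is gauche with Cl at 300° (0.8). Total 4.3 kcal/mol.
C is staggered. CN at 120° is gauche with SH at 180° (0.6); CN at 120° is gauche with Cl at 60° (0.6); Et at 240° is gauche with SH at 180° (0.9); Et at 240° is gauche with tBu at 300° (1.7). Total 3.8 kcal/mol.
A has the lowest total (3.5 kcal/mol).

A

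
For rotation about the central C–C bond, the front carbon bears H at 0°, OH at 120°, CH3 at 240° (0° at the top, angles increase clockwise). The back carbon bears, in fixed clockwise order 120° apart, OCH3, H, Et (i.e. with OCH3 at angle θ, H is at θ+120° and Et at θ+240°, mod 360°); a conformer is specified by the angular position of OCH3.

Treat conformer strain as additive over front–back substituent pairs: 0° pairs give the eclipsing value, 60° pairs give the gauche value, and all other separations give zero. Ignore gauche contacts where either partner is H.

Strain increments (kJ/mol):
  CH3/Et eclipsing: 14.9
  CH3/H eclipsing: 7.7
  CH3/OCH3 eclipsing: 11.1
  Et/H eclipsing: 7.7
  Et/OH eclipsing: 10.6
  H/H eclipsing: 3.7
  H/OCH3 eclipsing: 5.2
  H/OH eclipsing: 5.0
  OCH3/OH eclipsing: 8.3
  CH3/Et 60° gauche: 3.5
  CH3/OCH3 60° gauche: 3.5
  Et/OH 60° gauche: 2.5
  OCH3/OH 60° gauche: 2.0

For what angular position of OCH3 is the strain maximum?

240°

OCH3 at 0° (eclipsed): H(0°)/OCH3(0°) eclipsed 5.2; OH(120°)/H(120°) eclipsed 5.0; CH3(240°)/Et(240°) eclipsed 14.9 → 25.1 kJ/mol.
OCH3 at 60° (staggered): OH(120°)/OCH3(60°) gauche 2.0; CH3(240°)/Et(300°) gauche 3.5 → 5.5 kJ/mol.
OCH3 at 120° (eclipsed): H(0°)/Et(0°) eclipsed 7.7; OH(120°)/OCH3(120°) eclipsed 8.3; CH3(240°)/H(240°) eclipsed 7.7 → 23.7 kJ/mol.
OCH3 at 180° (staggered): OH(120°)/OCH3(180°) gauche 2.0; OH(120°)/Et(60°) gauche 2.5; CH3(240°)/OCH3(180°) gauche 3.5 → 8.0 kJ/mol.
OCH3 at 240° (eclipsed): H(0°)/H(0°) eclipsed 3.7; OH(120°)/Et(120°) eclipsed 10.6; CH3(240°)/OCH3(240°) eclipsed 11.1 → 25.4 kJ/mol.
OCH3 at 300° (staggered): OH(120°)/Et(180°) gauche 2.5; CH3(240°)/OCH3(300°) gauche 3.5; CH3(240°)/Et(180°) gauche 3.5 → 9.5 kJ/mol.
The maximum (25.4 kJ/mol) occurs with OCH3 at 240°.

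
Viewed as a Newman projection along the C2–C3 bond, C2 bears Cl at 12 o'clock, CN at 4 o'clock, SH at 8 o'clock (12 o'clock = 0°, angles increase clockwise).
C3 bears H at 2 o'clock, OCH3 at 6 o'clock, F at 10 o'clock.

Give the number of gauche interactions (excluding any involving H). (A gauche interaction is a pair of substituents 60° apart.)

4

Non-H gauche pairs: Cl(0°)/F(300°); CN(120°)/OCH3(180°); SH(240°)/OCH3(180°); SH(240°)/F(300°) — 4 interactions.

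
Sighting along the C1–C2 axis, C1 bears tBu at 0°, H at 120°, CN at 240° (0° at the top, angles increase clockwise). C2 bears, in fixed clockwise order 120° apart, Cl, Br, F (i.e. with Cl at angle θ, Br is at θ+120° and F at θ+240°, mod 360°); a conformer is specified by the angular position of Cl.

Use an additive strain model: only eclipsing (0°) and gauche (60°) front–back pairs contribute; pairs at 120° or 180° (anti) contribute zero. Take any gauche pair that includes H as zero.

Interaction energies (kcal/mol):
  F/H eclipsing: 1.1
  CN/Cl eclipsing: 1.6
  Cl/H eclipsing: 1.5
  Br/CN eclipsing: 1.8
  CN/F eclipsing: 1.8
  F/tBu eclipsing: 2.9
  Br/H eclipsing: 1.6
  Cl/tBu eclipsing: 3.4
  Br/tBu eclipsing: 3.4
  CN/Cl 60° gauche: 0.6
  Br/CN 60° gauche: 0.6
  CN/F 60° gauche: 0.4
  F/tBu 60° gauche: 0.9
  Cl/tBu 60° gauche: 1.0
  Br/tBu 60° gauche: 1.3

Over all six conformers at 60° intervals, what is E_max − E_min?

Cl at 0° (eclipsed): tBu(0°)/Cl(0°) eclipsed 3.4; H(120°)/Br(120°) eclipsed 1.6; CN(240°)/F(240°) eclipsed 1.8 → 6.8 kcal/mol.
Cl at 60° (staggered): tBu(0°)/Cl(60°) gauche 1.0; tBu(0°)/F(300°) gauche 0.9; CN(240°)/Br(180°) gauche 0.6; CN(240°)/F(300°) gauche 0.4 → 2.9 kcal/mol.
Cl at 120° (eclipsed): tBu(0°)/F(0°) eclipsed 2.9; H(120°)/Cl(120°) eclipsed 1.5; CN(240°)/Br(240°) eclipsed 1.8 → 6.2 kcal/mol.
Cl at 180° (staggered): tBu(0°)/Br(300°) gauche 1.3; tBu(0°)/F(60°) gauche 0.9; CN(240°)/Cl(180°) gauche 0.6; CN(240°)/Br(300°) gauche 0.6 → 3.4 kcal/mol.
Cl at 240° (eclipsed): tBu(0°)/Br(0°) eclipsed 3.4; H(120°)/F(120°) eclipsed 1.1; CN(240°)/Cl(240°) eclipsed 1.6 → 6.1 kcal/mol.
Cl at 300° (staggered): tBu(0°)/Cl(300°) gauche 1.0; tBu(0°)/Br(60°) gauche 1.3; CN(240°)/Cl(300°) gauche 0.6; CN(240°)/F(180°) gauche 0.4 → 3.3 kcal/mol.
Max at 0° (6.8 kcal/mol), min at 60° (2.9 kcal/mol); barrier = 3.9 kcal/mol.

3.9 kcal/mol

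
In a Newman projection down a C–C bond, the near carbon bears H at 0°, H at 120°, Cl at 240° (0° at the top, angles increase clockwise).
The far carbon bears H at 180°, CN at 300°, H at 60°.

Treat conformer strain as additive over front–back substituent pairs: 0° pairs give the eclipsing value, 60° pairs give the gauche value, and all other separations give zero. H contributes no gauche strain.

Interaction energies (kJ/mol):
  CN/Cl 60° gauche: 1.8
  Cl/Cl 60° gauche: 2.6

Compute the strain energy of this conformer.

This conformer (staggered): Cl(240°)/CN(300°) gauche 1.8 → 1.8 kJ/mol.

1.8 kJ/mol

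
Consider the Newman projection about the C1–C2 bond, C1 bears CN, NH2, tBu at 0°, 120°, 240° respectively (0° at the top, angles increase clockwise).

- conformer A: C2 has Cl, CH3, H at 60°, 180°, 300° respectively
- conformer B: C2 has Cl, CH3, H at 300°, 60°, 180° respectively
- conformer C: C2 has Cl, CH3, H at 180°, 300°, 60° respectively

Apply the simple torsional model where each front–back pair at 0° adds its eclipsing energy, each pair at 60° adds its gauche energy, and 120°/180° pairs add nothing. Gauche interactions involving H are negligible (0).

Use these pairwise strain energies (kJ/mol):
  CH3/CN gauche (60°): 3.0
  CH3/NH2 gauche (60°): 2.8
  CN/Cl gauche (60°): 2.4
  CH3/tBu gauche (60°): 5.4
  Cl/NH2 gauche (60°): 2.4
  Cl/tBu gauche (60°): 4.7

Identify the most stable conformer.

A (staggered): CN(0°)/Cl(60°) gauche 2.4; NH2(120°)/Cl(60°) gauche 2.4; NH2(120°)/CH3(180°) gauche 2.8; tBu(240°)/CH3(180°) gauche 5.4 → 13.0 kJ/mol.
B (staggered): CN(0°)/Cl(300°) gauche 2.4; CN(0°)/CH3(60°) gauche 3.0; NH2(120°)/CH3(60°) gauche 2.8; tBu(240°)/Cl(300°) gauche 4.7 → 12.9 kJ/mol.
C (staggered): CN(0°)/CH3(300°) gauche 3.0; NH2(120°)/Cl(180°) gauche 2.4; tBu(240°)/Cl(180°) gauche 4.7; tBu(240°)/CH3(300°) gauche 5.4 → 15.5 kJ/mol.
B has the lowest total (12.9 kJ/mol).

B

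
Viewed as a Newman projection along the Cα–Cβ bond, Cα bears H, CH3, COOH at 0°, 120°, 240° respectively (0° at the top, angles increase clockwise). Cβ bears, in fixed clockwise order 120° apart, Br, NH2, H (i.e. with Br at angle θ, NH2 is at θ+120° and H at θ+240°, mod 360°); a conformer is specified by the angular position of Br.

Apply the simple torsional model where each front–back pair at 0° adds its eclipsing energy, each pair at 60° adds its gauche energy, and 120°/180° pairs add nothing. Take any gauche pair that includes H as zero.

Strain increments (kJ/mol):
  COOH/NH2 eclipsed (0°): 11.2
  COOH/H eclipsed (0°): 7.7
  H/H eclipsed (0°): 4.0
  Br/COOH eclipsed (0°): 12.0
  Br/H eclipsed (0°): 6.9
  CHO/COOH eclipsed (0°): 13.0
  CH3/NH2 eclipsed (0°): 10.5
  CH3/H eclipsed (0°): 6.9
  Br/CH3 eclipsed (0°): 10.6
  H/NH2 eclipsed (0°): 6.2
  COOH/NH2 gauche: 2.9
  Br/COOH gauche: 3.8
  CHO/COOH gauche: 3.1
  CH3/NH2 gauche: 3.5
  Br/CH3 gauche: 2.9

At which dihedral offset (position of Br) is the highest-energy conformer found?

120°

Br at 0° is eclipsed. H at 0° is eclipsed with Br at 0° (6.9); CH3 at 120° is eclipsed with NH2 at 120° (10.5); COOH at 240° is eclipsed with H at 240° (7.7). Total 25.1 kJ/mol.
Br at 60° is staggered. CH3 at 120° is gauche with Br at 60° (2.9); CH3 at 120° is gauche with NH2 at 180° (3.5); COOH at 240° is gauche with NH2 at 180° (2.9). Total 9.3 kJ/mol.
Br at 120° is eclipsed. H at 0° is eclipsed with H at 0° (4.0); CH3 at 120° is eclipsed with Br at 120° (10.6); COOH at 240° is eclipsed with NH2 at 240° (11.2). Total 25.8 kJ/mol.
Br at 180° is staggered. CH3 at 120° is gauche with Br at 180° (2.9); COOH at 240° is gauche with Br at 180° (3.8); COOH at 240° is gauche with NH2 at 300° (2.9). Total 9.6 kJ/mol.
Br at 240° is eclipsed. H at 0° is eclipsed with NH2 at 0° (6.2); CH3 at 120° is eclipsed with H at 120° (6.9); COOH at 240° is eclipsed with Br at 240° (12.0). Total 25.1 kJ/mol.
Br at 300° is staggered. CH3 at 120° is gauche with NH2 at 60° (3.5); COOH at 240° is gauche with Br at 300° (3.8). Total 7.3 kJ/mol.
The maximum (25.8 kJ/mol) occurs with Br at 120°.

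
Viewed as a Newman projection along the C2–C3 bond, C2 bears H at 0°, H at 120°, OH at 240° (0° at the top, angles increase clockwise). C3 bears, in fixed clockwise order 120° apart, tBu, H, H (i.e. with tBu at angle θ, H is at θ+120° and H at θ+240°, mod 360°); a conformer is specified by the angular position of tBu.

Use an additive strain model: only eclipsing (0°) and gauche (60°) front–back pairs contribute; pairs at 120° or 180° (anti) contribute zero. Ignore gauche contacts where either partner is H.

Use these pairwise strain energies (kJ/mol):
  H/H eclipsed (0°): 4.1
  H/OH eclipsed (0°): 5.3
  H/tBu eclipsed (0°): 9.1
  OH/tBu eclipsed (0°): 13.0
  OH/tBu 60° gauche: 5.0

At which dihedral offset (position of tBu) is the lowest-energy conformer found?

60°

tBu at 0° (eclipsed): H(0°)/tBu(0°) eclipsed 9.1; H(120°)/H(120°) eclipsed 4.1; OH(240°)/H(240°) eclipsed 5.3 → 18.5 kJ/mol.
tBu at 60° (staggered): no non-H gauche contacts → 0.0 kJ/mol.
tBu at 120° (eclipsed): H(0°)/H(0°) eclipsed 4.1; H(120°)/tBu(120°) eclipsed 9.1; OH(240°)/H(240°) eclipsed 5.3 → 18.5 kJ/mol.
tBu at 180° (staggered): OH(240°)/tBu(180°) gauche 5.0 → 5.0 kJ/mol.
tBu at 240° (eclipsed): H(0°)/H(0°) eclipsed 4.1; H(120°)/H(120°) eclipsed 4.1; OH(240°)/tBu(240°) eclipsed 13.0 → 21.2 kJ/mol.
tBu at 300° (staggered): OH(240°)/tBu(300°) gauche 5.0 → 5.0 kJ/mol.
The minimum (0.0 kJ/mol) occurs with tBu at 60°.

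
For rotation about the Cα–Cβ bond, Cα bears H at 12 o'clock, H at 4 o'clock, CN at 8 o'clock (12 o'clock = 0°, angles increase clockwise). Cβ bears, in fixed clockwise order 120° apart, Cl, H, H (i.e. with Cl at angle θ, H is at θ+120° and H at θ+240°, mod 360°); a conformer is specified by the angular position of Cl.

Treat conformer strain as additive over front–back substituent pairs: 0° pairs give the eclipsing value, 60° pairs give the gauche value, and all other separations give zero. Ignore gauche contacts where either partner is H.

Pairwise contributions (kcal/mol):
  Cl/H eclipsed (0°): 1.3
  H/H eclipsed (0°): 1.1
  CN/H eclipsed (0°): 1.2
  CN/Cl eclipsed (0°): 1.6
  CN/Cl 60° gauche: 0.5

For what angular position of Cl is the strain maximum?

240°

Cl at 0° is eclipsed. H at 0° is eclipsed with Cl at 0° (1.3); H at 120° is eclipsed with H at 120° (1.1); CN at 240° is eclipsed with H at 240° (1.2). Total 3.6 kcal/mol.
Cl at 60° (staggered): no non-H gauche contacts → 0.0 kcal/mol.
Cl at 120° is eclipsed. H at 0° is eclipsed with H at 0° (1.1); H at 120° is eclipsed with Cl at 120° (1.3); CN at 240° is eclipsed with H at 240° (1.2). Total 3.6 kcal/mol.
Cl at 180° is staggered. CN at 240° is gauche with Cl at 180° (0.5). Total 0.5 kcal/mol.
Cl at 240° is eclipsed. H at 0° is eclipsed with H at 0° (1.1); H at 120° is eclipsed with H at 120° (1.1); CN at 240° is eclipsed with Cl at 240° (1.6). Total 3.8 kcal/mol.
Cl at 300° is staggered. CN at 240° is gauche with Cl at 300° (0.5). Total 0.5 kcal/mol.
The maximum (3.8 kcal/mol) occurs with Cl at 240°.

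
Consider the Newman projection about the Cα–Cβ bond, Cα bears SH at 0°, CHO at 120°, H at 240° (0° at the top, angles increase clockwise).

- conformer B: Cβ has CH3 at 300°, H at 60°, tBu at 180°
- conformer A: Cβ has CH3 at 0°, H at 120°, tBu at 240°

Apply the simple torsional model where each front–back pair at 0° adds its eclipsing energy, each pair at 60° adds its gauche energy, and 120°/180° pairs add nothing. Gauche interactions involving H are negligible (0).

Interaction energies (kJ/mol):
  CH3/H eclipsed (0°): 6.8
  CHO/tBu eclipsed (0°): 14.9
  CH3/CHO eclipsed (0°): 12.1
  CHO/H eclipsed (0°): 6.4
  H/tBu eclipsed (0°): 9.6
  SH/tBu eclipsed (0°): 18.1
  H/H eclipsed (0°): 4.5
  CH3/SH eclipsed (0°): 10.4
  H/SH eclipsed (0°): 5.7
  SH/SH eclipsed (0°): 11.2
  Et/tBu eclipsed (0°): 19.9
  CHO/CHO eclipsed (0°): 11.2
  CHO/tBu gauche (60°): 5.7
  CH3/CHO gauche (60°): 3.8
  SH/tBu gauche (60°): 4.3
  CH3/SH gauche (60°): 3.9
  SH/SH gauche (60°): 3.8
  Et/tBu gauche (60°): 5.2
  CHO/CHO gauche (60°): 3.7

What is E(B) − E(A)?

-16.8 kJ/mol

B (staggered): SH–CH3 gauche, CHO–tBu gauche; 3.9 + 5.7 = 9.6 kJ/mol.
A (eclipsed): SH–CH3 eclipsed, CHO–H eclipsed, H–tBu eclipsed; 10.4 + 6.4 + 9.6 = 26.4 kJ/mol.
E(B) − E(A) = 9.6 − 26.4 = -16.8 kJ/mol.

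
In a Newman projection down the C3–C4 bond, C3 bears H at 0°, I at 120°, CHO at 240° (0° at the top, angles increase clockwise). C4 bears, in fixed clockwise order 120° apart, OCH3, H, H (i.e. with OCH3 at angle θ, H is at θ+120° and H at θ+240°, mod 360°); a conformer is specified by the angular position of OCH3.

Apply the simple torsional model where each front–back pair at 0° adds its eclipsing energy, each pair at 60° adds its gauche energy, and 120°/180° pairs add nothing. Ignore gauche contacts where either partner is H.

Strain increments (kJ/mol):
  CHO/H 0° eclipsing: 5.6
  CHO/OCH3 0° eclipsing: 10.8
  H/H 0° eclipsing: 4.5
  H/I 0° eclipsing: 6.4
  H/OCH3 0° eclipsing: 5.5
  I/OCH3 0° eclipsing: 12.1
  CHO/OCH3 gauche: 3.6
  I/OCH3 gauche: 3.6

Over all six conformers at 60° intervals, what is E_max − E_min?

OCH3 at 0° (eclipsed): H(0°)/OCH3(0°) eclipsed 5.5; I(120°)/H(120°) eclipsed 6.4; CHO(240°)/H(240°) eclipsed 5.6 → 17.5 kJ/mol.
OCH3 at 60° (staggered): I(120°)/OCH3(60°) gauche 3.6 → 3.6 kJ/mol.
OCH3 at 120° (eclipsed): H(0°)/H(0°) eclipsed 4.5; I(120°)/OCH3(120°) eclipsed 12.1; CHO(240°)/H(240°) eclipsed 5.6 → 22.2 kJ/mol.
OCH3 at 180° (staggered): I(120°)/OCH3(180°) gauche 3.6; CHO(240°)/OCH3(180°) gauche 3.6 → 7.2 kJ/mol.
OCH3 at 240° (eclipsed): H(0°)/H(0°) eclipsed 4.5; I(120°)/H(120°) eclipsed 6.4; CHO(240°)/OCH3(240°) eclipsed 10.8 → 21.7 kJ/mol.
OCH3 at 300° (staggered): CHO(240°)/OCH3(300°) gauche 3.6 → 3.6 kJ/mol.
Max at 120° (22.2 kJ/mol), min at 60° (3.6 kJ/mol); barrier = 18.6 kJ/mol.

18.6 kJ/mol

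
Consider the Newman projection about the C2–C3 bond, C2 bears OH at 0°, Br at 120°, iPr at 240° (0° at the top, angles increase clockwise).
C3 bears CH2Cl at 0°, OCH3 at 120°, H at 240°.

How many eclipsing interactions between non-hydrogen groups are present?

Non-H eclipsing pairs: OH(0°)/CH2Cl(0°); Br(120°)/OCH3(120°) — 2 interactions.

2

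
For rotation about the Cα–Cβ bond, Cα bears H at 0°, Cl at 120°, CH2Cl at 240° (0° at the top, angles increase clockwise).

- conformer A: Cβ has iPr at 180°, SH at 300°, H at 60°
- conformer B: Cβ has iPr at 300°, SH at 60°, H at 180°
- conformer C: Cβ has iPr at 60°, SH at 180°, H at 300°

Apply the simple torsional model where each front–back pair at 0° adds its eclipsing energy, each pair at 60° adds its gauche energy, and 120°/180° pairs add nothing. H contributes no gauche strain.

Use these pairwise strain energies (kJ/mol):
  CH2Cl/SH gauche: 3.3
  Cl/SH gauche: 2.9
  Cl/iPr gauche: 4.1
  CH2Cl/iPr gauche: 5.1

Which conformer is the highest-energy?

A (staggered): Cl(120°)/iPr(180°) gauche 4.1; CH2Cl(240°)/iPr(180°) gauche 5.1; CH2Cl(240°)/SH(300°) gauche 3.3 → 12.5 kJ/mol.
B (staggered): Cl(120°)/SH(60°) gauche 2.9; CH2Cl(240°)/iPr(300°) gauche 5.1 → 8.0 kJ/mol.
C (staggered): Cl(120°)/iPr(60°) gauche 4.1; Cl(120°)/SH(180°) gauche 2.9; CH2Cl(240°)/SH(180°) gauche 3.3 → 10.3 kJ/mol.
A has the highest total (12.5 kJ/mol).

A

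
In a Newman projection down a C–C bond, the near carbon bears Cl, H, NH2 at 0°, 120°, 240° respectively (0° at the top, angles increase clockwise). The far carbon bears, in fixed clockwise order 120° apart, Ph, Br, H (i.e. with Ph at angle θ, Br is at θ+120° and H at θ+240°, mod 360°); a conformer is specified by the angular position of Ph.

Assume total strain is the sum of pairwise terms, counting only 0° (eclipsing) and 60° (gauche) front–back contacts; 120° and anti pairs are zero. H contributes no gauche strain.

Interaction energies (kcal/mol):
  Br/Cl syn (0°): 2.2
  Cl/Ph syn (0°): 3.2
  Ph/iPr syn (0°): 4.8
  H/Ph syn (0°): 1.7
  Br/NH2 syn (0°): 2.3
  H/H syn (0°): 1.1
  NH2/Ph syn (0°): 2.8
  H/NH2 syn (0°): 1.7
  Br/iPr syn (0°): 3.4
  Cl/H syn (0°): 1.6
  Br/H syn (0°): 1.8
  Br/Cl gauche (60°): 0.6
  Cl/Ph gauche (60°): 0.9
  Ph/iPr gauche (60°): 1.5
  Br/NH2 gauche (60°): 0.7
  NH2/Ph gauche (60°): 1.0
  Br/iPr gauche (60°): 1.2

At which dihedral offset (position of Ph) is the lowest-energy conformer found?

Ph at 0° (eclipsed): Cl–Ph eclipsed, H–Br eclipsed, NH2–H eclipsed; 3.2 + 1.8 + 1.7 = 6.7 kcal/mol.
Ph at 60° (staggered): Cl–Ph gauche, NH2–Br gauche; 0.9 + 0.7 = 1.6 kcal/mol.
Ph at 120° (eclipsed): Cl–H eclipsed, H–Ph eclipsed, NH2–Br eclipsed; 1.6 + 1.7 + 2.3 = 5.6 kcal/mol.
Ph at 180° (staggered): Cl–Br gauche, NH2–Ph gauche, NH2–Br gauche; 0.6 + 1.0 + 0.7 = 2.3 kcal/mol.
Ph at 240° (eclipsed): Cl–Br eclipsed, H–H eclipsed, NH2–Ph eclipsed; 2.2 + 1.1 + 2.8 = 6.1 kcal/mol.
Ph at 300° (staggered): Cl–Ph gauche, Cl–Br gauche, NH2–Ph gauche; 0.9 + 0.6 + 1.0 = 2.5 kcal/mol.
The minimum (1.6 kcal/mol) occurs with Ph at 60°.

60°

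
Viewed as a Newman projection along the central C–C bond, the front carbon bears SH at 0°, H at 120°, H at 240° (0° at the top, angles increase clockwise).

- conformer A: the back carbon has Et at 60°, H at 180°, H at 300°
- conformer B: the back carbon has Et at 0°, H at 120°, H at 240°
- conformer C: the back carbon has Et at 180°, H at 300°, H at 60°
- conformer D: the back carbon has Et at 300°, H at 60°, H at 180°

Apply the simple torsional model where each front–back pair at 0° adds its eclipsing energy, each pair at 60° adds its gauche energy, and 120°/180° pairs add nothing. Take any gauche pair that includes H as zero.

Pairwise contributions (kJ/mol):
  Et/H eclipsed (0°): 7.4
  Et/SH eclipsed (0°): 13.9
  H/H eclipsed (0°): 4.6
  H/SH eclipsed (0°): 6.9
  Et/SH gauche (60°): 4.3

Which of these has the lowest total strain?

A (staggered): SH–Et gauche; 4.3 = 4.3 kJ/mol.
B (eclipsed): SH–Et eclipsed, H–H eclipsed, H–H eclipsed; 13.9 + 4.6 + 4.6 = 23.1 kJ/mol.
C (staggered): no non-H gauche contacts → 0.0 kJ/mol.
D (staggered): SH–Et gauche; 4.3 = 4.3 kJ/mol.
C has the lowest total (0.0 kJ/mol).

C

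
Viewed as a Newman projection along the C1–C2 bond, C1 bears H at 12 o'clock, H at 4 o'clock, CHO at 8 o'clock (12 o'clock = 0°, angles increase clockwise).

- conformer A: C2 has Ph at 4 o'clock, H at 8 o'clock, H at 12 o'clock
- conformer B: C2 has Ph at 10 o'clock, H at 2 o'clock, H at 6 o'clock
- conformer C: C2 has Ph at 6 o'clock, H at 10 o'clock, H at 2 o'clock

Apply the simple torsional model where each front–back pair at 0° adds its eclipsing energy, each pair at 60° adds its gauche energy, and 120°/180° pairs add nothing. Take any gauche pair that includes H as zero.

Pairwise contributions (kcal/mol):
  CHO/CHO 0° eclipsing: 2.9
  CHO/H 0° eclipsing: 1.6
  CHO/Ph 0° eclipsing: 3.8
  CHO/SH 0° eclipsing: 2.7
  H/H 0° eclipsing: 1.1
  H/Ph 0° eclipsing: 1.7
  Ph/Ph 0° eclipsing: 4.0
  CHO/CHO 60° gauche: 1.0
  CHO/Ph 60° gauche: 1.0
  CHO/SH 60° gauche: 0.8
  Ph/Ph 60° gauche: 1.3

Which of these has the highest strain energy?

A is eclipsed. H at 0° is eclipsed with H at 0° (1.1); H at 120° is eclipsed with Ph at 120° (1.7); CHO at 240° is eclipsed with H at 240° (1.6). Total 4.4 kcal/mol.
B is staggered. CHO at 240° is gauche with Ph at 300° (1.0). Total 1.0 kcal/mol.
C is staggered. CHO at 240° is gauche with Ph at 180° (1.0). Total 1.0 kcal/mol.
A has the highest total (4.4 kcal/mol).

A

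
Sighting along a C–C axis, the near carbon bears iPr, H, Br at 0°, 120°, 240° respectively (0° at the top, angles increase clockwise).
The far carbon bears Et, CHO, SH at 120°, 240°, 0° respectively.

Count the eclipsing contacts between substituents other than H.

2

Non-H eclipsing pairs: iPr(0°)/SH(0°); Br(240°)/CHO(240°) — 2 interactions.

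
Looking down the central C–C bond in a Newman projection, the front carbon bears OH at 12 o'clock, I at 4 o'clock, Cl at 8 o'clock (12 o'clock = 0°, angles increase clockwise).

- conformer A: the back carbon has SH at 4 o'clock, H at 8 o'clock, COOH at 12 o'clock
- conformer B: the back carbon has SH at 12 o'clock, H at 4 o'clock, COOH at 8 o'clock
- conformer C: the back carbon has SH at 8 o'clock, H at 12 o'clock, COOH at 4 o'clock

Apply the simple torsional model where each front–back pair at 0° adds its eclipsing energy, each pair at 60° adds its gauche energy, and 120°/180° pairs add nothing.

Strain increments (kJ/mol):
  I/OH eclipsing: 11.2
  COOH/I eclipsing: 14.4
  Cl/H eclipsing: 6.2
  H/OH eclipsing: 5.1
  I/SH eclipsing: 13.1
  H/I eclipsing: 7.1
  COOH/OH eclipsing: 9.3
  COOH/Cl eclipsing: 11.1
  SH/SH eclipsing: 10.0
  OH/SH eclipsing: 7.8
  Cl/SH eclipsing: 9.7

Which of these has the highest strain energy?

A is eclipsed. OH at 0° is eclipsed with COOH at 0° (9.3); I at 120° is eclipsed with SH at 120° (13.1); Cl at 240° is eclipsed with H at 240° (6.2). Total 28.6 kJ/mol.
B is eclipsed. OH at 0° is eclipsed with SH at 0° (7.8); I at 120° is eclipsed with H at 120° (7.1); Cl at 240° is eclipsed with COOH at 240° (11.1). Total 26.0 kJ/mol.
C is eclipsed. OH at 0° is eclipsed with H at 0° (5.1); I at 120° is eclipsed with COOH at 120° (14.4); Cl at 240° is eclipsed with SH at 240° (9.7). Total 29.2 kJ/mol.
C has the highest total (29.2 kJ/mol).

C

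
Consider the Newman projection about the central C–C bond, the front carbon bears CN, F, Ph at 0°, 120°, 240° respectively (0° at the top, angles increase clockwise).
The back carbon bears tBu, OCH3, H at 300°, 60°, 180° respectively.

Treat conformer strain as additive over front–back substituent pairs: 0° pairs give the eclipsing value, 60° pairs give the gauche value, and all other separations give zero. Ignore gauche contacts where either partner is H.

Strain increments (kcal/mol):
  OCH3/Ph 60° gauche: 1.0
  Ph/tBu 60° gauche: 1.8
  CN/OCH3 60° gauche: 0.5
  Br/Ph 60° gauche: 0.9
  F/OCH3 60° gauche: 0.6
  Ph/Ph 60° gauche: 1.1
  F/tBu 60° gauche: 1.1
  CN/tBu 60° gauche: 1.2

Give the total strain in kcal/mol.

This conformer (staggered): CN(0°)/tBu(300°) gauche 1.2; CN(0°)/OCH3(60°) gauche 0.5; F(120°)/OCH3(60°) gauche 0.6; Ph(240°)/tBu(300°) gauche 1.8 → 4.1 kcal/mol.

4.1 kcal/mol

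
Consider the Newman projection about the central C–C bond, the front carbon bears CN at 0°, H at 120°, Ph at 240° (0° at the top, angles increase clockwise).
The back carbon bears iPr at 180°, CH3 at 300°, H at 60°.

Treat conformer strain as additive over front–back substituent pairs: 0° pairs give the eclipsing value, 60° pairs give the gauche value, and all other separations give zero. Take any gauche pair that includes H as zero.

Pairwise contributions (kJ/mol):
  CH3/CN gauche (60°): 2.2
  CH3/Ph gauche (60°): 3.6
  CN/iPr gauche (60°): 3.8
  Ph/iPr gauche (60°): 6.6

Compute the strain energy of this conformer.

This conformer (staggered): CN–CH3 gauche, Ph–iPr gauche, Ph–CH3 gauche; 2.2 + 6.6 + 3.6 = 12.4 kJ/mol.

12.4 kJ/mol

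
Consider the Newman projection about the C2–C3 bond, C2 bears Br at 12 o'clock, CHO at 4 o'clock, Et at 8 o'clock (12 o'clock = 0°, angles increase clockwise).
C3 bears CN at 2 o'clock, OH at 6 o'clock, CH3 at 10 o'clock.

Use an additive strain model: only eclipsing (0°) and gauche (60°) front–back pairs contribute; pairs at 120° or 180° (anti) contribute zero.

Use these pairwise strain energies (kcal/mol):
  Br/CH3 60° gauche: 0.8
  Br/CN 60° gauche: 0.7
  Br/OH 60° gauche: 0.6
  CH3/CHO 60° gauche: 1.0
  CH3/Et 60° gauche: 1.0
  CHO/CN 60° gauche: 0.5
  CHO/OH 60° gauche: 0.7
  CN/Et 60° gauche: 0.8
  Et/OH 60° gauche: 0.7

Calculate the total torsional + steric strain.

This conformer (staggered): Br–CN gauche, Br–CH3 gauche, CHO–CN gauche, CHO–OH gauche, Et–OH gauche, Et–CH3 gauche; 0.7 + 0.8 + 0.5 + 0.7 + 0.7 + 1.0 = 4.4 kcal/mol.

4.4 kcal/mol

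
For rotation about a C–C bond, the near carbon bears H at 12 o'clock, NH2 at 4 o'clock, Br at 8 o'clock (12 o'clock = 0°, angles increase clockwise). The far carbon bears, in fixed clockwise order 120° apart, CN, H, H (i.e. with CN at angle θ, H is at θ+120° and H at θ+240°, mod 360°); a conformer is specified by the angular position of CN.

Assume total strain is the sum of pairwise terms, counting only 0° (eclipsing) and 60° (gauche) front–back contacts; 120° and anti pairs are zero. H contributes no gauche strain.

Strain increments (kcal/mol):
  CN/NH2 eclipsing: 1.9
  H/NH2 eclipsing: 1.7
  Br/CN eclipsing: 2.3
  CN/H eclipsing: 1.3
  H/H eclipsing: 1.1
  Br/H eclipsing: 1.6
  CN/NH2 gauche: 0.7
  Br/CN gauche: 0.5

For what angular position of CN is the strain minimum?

300°

CN at 0° (eclipsed): H–CN eclipsed, NH2–H eclipsed, Br–H eclipsed; 1.3 + 1.7 + 1.6 = 4.6 kcal/mol.
CN at 60° (staggered): NH2–CN gauche; 0.7 = 0.7 kcal/mol.
CN at 120° (eclipsed): H–H eclipsed, NH2–CN eclipsed, Br–H eclipsed; 1.1 + 1.9 + 1.6 = 4.6 kcal/mol.
CN at 180° (staggered): NH2–CN gauche, Br–CN gauche; 0.7 + 0.5 = 1.2 kcal/mol.
CN at 240° (eclipsed): H–H eclipsed, NH2–H eclipsed, Br–CN eclipsed; 1.1 + 1.7 + 2.3 = 5.1 kcal/mol.
CN at 300° (staggered): Br–CN gauche; 0.5 = 0.5 kcal/mol.
The minimum (0.5 kcal/mol) occurs with CN at 300°.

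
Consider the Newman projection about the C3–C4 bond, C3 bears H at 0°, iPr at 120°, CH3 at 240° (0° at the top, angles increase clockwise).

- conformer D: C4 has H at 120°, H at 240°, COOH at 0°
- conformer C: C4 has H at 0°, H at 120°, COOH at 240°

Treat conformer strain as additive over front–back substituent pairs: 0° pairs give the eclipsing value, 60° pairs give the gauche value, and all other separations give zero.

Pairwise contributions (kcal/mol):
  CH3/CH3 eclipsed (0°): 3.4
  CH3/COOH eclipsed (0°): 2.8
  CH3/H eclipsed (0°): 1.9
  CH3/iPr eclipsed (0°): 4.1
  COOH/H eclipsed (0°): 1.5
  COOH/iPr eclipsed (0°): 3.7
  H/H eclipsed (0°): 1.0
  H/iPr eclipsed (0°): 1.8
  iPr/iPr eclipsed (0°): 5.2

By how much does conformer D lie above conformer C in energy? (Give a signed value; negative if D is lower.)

-0.4 kcal/mol

D (eclipsed): H(0°)/COOH(0°) eclipsed 1.5; iPr(120°)/H(120°) eclipsed 1.8; CH3(240°)/H(240°) eclipsed 1.9 → 5.2 kcal/mol.
C (eclipsed): H(0°)/H(0°) eclipsed 1.0; iPr(120°)/H(120°) eclipsed 1.8; CH3(240°)/COOH(240°) eclipsed 2.8 → 5.6 kcal/mol.
E(D) − E(C) = 5.2 − 5.6 = -0.4 kcal/mol.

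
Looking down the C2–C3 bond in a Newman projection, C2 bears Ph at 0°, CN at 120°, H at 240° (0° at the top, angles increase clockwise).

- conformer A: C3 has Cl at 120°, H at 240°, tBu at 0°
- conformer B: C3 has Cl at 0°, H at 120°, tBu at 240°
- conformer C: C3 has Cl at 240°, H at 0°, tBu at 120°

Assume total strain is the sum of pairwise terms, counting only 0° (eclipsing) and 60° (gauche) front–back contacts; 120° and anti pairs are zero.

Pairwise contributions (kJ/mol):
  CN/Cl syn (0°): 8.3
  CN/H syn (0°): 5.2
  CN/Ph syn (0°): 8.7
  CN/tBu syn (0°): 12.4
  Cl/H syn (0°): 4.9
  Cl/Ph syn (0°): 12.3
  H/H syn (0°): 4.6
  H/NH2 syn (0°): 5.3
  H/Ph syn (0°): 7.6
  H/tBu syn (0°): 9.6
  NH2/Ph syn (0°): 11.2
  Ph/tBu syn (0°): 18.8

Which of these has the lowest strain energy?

A (eclipsed): Ph(0°)/tBu(0°) eclipsed 18.8; CN(120°)/Cl(120°) eclipsed 8.3; H(240°)/H(240°) eclipsed 4.6 → 31.7 kJ/mol.
B (eclipsed): Ph(0°)/Cl(0°) eclipsed 12.3; CN(120°)/H(120°) eclipsed 5.2; H(240°)/tBu(240°) eclipsed 9.6 → 27.1 kJ/mol.
C (eclipsed): Ph(0°)/H(0°) eclipsed 7.6; CN(120°)/tBu(120°) eclipsed 12.4; H(240°)/Cl(240°) eclipsed 4.9 → 24.9 kJ/mol.
C has the lowest total (24.9 kJ/mol).

C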